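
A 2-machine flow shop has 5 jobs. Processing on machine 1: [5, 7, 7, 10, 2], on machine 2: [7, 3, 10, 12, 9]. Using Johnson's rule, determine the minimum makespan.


Apply Johnson's rule:
  Group 1 (a <= b): [(5, 2, 9), (1, 5, 7), (3, 7, 10), (4, 10, 12)]
  Group 2 (a > b): [(2, 7, 3)]
Optimal job order: [5, 1, 3, 4, 2]
Schedule:
  Job 5: M1 done at 2, M2 done at 11
  Job 1: M1 done at 7, M2 done at 18
  Job 3: M1 done at 14, M2 done at 28
  Job 4: M1 done at 24, M2 done at 40
  Job 2: M1 done at 31, M2 done at 43
Makespan = 43

43


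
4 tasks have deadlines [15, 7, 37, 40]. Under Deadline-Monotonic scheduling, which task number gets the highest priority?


Sort tasks by relative deadline (ascending):
  Task 2: deadline = 7
  Task 1: deadline = 15
  Task 3: deadline = 37
  Task 4: deadline = 40
Priority order (highest first): [2, 1, 3, 4]
Highest priority task = 2

2


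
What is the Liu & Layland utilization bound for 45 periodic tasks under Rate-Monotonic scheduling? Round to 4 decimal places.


Compute 2^(1/45) = 1.0155225125
Subtract 1: 1.0155225125 - 1 = 0.0155225125
Multiply by n: 45 * 0.0155225125 = 0.6985130625
Round to 4 dp: 0.6985

0.6985


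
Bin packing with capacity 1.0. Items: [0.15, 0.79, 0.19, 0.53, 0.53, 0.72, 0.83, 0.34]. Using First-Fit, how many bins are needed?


Place items sequentially using First-Fit:
  Item 0.15 -> new Bin 1
  Item 0.79 -> Bin 1 (now 0.94)
  Item 0.19 -> new Bin 2
  Item 0.53 -> Bin 2 (now 0.72)
  Item 0.53 -> new Bin 3
  Item 0.72 -> new Bin 4
  Item 0.83 -> new Bin 5
  Item 0.34 -> Bin 3 (now 0.87)
Total bins used = 5

5


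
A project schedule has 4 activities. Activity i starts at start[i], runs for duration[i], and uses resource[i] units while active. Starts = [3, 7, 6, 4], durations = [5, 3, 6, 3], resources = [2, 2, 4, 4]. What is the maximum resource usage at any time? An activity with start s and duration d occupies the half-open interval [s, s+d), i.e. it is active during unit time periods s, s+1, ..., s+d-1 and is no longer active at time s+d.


Each activity i is active on [start_i, start_i + duration_i).
Compute total resource usage per time slot:
  t=0: active resources = [], total = 0
  t=1: active resources = [], total = 0
  t=2: active resources = [], total = 0
  t=3: active resources = [2], total = 2
  t=4: active resources = [2, 4], total = 6
  t=5: active resources = [2, 4], total = 6
  t=6: active resources = [2, 4, 4], total = 10
  t=7: active resources = [2, 2, 4], total = 8
  t=8: active resources = [2, 4], total = 6
  t=9: active resources = [2, 4], total = 6
  t=10: active resources = [4], total = 4
  t=11: active resources = [4], total = 4
Peak resource demand = 10

10


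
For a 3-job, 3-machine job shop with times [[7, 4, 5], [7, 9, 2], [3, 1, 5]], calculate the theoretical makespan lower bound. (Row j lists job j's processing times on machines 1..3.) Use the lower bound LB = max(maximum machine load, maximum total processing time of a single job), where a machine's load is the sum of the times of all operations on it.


Machine loads:
  Machine 1: 7 + 7 + 3 = 17
  Machine 2: 4 + 9 + 1 = 14
  Machine 3: 5 + 2 + 5 = 12
Max machine load = 17
Job totals:
  Job 1: 16
  Job 2: 18
  Job 3: 9
Max job total = 18
Lower bound = max(17, 18) = 18

18


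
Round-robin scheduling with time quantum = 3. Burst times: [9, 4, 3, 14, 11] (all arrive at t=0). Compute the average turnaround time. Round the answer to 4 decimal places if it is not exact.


Time quantum = 3
Execution trace:
  J1 runs 3 units, time = 3
  J2 runs 3 units, time = 6
  J3 runs 3 units, time = 9
  J4 runs 3 units, time = 12
  J5 runs 3 units, time = 15
  J1 runs 3 units, time = 18
  J2 runs 1 units, time = 19
  J4 runs 3 units, time = 22
  J5 runs 3 units, time = 25
  J1 runs 3 units, time = 28
  J4 runs 3 units, time = 31
  J5 runs 3 units, time = 34
  J4 runs 3 units, time = 37
  J5 runs 2 units, time = 39
  J4 runs 2 units, time = 41
Finish times: [28, 19, 9, 41, 39]
Average turnaround = 136/5 = 27.2

27.2


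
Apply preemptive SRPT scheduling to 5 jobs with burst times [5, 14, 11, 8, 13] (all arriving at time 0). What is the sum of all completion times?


Since all jobs arrive at t=0, SRPT equals SPT ordering.
SPT order: [5, 8, 11, 13, 14]
Completion times:
  Job 1: p=5, C=5
  Job 2: p=8, C=13
  Job 3: p=11, C=24
  Job 4: p=13, C=37
  Job 5: p=14, C=51
Total completion time = 5 + 13 + 24 + 37 + 51 = 130

130


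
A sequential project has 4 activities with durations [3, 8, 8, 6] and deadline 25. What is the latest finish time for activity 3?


LF(activity 3) = deadline - sum of successor durations
Successors: activities 4 through 4 with durations [6]
Sum of successor durations = 6
LF = 25 - 6 = 19

19


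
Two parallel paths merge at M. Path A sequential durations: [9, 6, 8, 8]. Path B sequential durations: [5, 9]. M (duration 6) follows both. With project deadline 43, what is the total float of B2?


Forward pass: ES(B2) = sum of predecessors on chain B = 5
EF = ES + duration = 5 + 9 = 14
Backward pass: LF(M) = deadline = 43; LS(M) = 43 - 6 = 37
LF(B2) = LS(M) - sum(successors on chain B) = 37 - 0 = 37
LS = LF - duration = 37 - 9 = 28
Total float = LS - ES = 28 - 5 = 23

23


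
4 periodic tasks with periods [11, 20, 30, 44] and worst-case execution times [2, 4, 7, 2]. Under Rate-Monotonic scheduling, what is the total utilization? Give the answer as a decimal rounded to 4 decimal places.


Compute individual utilizations (exact fractions):
  Task 1: C/T = 2/11 (approx. 0.1818)
  Task 2: C/T = 4/20 = 1/5 (approx. 0.2)
  Task 3: C/T = 7/30 (approx. 0.2333)
  Task 4: C/T = 2/44 = 1/22 (approx. 0.0455)
Total utilization U = 2/11 + 1/5 + 7/30 + 1/22 = 109/165
Rounded to 4 decimal places: U = 0.6606
RM (Liu & Layland) bound for 4 tasks = 0.756828; compare with U = 109/165 (approx. 0.660606)
U <= bound, so schedulable by RM sufficient condition.

0.6606


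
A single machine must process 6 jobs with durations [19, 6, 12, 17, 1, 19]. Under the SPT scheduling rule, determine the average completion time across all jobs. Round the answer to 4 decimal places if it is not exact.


Sort jobs by processing time (SPT order): [1, 6, 12, 17, 19, 19]
Compute completion times sequentially:
  Job 1: processing = 1, completes at 1
  Job 2: processing = 6, completes at 7
  Job 3: processing = 12, completes at 19
  Job 4: processing = 17, completes at 36
  Job 5: processing = 19, completes at 55
  Job 6: processing = 19, completes at 74
Sum of completion times = 192
Average completion time = 192/6 = 32.0

32.0


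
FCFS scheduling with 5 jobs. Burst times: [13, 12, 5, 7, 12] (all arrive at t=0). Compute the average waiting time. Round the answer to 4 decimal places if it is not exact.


FCFS order (as given): [13, 12, 5, 7, 12]
Waiting times:
  Job 1: wait = 0
  Job 2: wait = 13
  Job 3: wait = 25
  Job 4: wait = 30
  Job 5: wait = 37
Sum of waiting times = 105
Average waiting time = 105/5 = 21.0

21.0


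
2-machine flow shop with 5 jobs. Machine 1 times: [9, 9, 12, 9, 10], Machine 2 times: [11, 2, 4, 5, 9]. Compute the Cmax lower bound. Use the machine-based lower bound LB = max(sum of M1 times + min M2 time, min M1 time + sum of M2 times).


LB1 = sum(M1 times) + min(M2 times) = 49 + 2 = 51
LB2 = min(M1 times) + sum(M2 times) = 9 + 31 = 40
Lower bound = max(LB1, LB2) = max(51, 40) = 51

51


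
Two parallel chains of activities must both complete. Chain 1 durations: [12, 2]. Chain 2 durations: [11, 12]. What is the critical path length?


Path A total = 12 + 2 = 14
Path B total = 11 + 12 = 23
Critical path = longest path = max(14, 23) = 23

23


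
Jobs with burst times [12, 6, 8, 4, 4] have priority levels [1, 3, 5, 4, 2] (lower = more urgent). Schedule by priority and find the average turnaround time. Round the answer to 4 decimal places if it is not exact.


Sort by priority (ascending = highest first):
Order: [(1, 12), (2, 4), (3, 6), (4, 4), (5, 8)]
Completion times:
  Priority 1, burst=12, C=12
  Priority 2, burst=4, C=16
  Priority 3, burst=6, C=22
  Priority 4, burst=4, C=26
  Priority 5, burst=8, C=34
Average turnaround = 110/5 = 22.0

22.0


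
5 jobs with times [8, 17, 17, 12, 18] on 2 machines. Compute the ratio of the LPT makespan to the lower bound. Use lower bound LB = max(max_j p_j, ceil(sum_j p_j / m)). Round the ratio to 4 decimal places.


LPT order: [18, 17, 17, 12, 8]
Machine loads after assignment: [38, 34]
LPT makespan = 38
Lower bound = max(max_job, ceil(total/2)) = max(18, 36) = 36
Ratio = 38 / 36 = 1.0556

1.0556


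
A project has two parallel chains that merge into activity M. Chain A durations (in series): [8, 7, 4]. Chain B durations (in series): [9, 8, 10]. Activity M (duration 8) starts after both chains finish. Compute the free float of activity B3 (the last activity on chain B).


ES(B3) = sum of predecessors on chain B = 17
EF(B3) = ES + duration = 17 + 10 = 27
Successor of B3 is M. ES(M) = max(sum(A), sum(B)) = max(19, 27) = 27
Free float = ES(successor) - EF(current) = 27 - 27 = 0

0


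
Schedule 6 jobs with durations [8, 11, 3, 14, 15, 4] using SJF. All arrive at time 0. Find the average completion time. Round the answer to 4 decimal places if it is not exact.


SJF order (ascending): [3, 4, 8, 11, 14, 15]
Completion times:
  Job 1: burst=3, C=3
  Job 2: burst=4, C=7
  Job 3: burst=8, C=15
  Job 4: burst=11, C=26
  Job 5: burst=14, C=40
  Job 6: burst=15, C=55
Average completion = 146/6 = 24.3333

24.3333


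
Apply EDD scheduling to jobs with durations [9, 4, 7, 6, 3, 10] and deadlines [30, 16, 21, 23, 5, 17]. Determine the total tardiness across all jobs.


Sort by due date (EDD order): [(3, 5), (4, 16), (10, 17), (7, 21), (6, 23), (9, 30)]
Compute completion times and tardiness:
  Job 1: p=3, d=5, C=3, tardiness=max(0,3-5)=0
  Job 2: p=4, d=16, C=7, tardiness=max(0,7-16)=0
  Job 3: p=10, d=17, C=17, tardiness=max(0,17-17)=0
  Job 4: p=7, d=21, C=24, tardiness=max(0,24-21)=3
  Job 5: p=6, d=23, C=30, tardiness=max(0,30-23)=7
  Job 6: p=9, d=30, C=39, tardiness=max(0,39-30)=9
Total tardiness = 19

19


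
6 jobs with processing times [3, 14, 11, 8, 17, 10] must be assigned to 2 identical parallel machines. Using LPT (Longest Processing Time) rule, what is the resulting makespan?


Sort jobs in decreasing order (LPT): [17, 14, 11, 10, 8, 3]
Assign each job to the least loaded machine:
  Machine 1: jobs [17, 10, 3], load = 30
  Machine 2: jobs [14, 11, 8], load = 33
Makespan = max load = 33

33


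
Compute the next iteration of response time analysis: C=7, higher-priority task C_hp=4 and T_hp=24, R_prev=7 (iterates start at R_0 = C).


R_next = C + ceil(R_prev / T_hp) * C_hp
ceil(7 / 24) = ceil(0.2917) = 1
Interference = 1 * 4 = 4
R_next = 7 + 4 = 11

11


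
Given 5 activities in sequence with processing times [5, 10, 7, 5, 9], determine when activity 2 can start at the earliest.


Activity 2 starts after activities 1 through 1 complete.
Predecessor durations: [5]
ES = 5 = 5

5


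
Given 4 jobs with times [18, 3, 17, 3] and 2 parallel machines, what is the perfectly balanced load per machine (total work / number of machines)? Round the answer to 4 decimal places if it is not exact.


Total processing time = 18 + 3 + 17 + 3 = 41
Number of machines = 2
Ideal balanced load = 41 / 2 = 20.5

20.5


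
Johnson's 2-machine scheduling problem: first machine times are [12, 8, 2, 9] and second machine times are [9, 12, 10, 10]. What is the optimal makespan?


Apply Johnson's rule:
  Group 1 (a <= b): [(3, 2, 10), (2, 8, 12), (4, 9, 10)]
  Group 2 (a > b): [(1, 12, 9)]
Optimal job order: [3, 2, 4, 1]
Schedule:
  Job 3: M1 done at 2, M2 done at 12
  Job 2: M1 done at 10, M2 done at 24
  Job 4: M1 done at 19, M2 done at 34
  Job 1: M1 done at 31, M2 done at 43
Makespan = 43

43


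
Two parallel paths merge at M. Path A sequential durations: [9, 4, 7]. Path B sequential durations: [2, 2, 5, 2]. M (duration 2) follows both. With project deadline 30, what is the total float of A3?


Forward pass: ES(A3) = sum of predecessors on chain A = 13
EF = ES + duration = 13 + 7 = 20
Backward pass: LF(M) = deadline = 30; LS(M) = 30 - 2 = 28
LF(A3) = LS(M) - sum(successors on chain A) = 28 - 0 = 28
LS = LF - duration = 28 - 7 = 21
Total float = LS - ES = 21 - 13 = 8

8


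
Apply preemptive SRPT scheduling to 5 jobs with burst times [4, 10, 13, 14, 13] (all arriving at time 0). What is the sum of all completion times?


Since all jobs arrive at t=0, SRPT equals SPT ordering.
SPT order: [4, 10, 13, 13, 14]
Completion times:
  Job 1: p=4, C=4
  Job 2: p=10, C=14
  Job 3: p=13, C=27
  Job 4: p=13, C=40
  Job 5: p=14, C=54
Total completion time = 4 + 14 + 27 + 40 + 54 = 139

139


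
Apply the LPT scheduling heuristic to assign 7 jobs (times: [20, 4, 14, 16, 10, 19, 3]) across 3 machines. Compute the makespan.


Sort jobs in decreasing order (LPT): [20, 19, 16, 14, 10, 4, 3]
Assign each job to the least loaded machine:
  Machine 1: jobs [20, 4, 3], load = 27
  Machine 2: jobs [19, 10], load = 29
  Machine 3: jobs [16, 14], load = 30
Makespan = max load = 30

30


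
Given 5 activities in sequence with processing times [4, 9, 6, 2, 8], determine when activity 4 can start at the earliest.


Activity 4 starts after activities 1 through 3 complete.
Predecessor durations: [4, 9, 6]
ES = 4 + 9 + 6 = 19

19


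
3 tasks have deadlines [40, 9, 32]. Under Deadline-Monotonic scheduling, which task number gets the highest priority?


Sort tasks by relative deadline (ascending):
  Task 2: deadline = 9
  Task 3: deadline = 32
  Task 1: deadline = 40
Priority order (highest first): [2, 3, 1]
Highest priority task = 2

2


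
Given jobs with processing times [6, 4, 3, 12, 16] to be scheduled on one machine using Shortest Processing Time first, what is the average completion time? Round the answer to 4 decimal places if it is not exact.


Sort jobs by processing time (SPT order): [3, 4, 6, 12, 16]
Compute completion times sequentially:
  Job 1: processing = 3, completes at 3
  Job 2: processing = 4, completes at 7
  Job 3: processing = 6, completes at 13
  Job 4: processing = 12, completes at 25
  Job 5: processing = 16, completes at 41
Sum of completion times = 89
Average completion time = 89/5 = 17.8

17.8


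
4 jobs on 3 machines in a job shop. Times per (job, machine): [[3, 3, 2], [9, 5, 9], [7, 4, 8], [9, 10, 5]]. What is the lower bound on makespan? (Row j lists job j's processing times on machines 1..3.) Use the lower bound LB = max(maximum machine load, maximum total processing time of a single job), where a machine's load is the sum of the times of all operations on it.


Machine loads:
  Machine 1: 3 + 9 + 7 + 9 = 28
  Machine 2: 3 + 5 + 4 + 10 = 22
  Machine 3: 2 + 9 + 8 + 5 = 24
Max machine load = 28
Job totals:
  Job 1: 8
  Job 2: 23
  Job 3: 19
  Job 4: 24
Max job total = 24
Lower bound = max(28, 24) = 28

28


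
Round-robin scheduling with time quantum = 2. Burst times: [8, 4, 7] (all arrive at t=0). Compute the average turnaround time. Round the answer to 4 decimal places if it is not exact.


Time quantum = 2
Execution trace:
  J1 runs 2 units, time = 2
  J2 runs 2 units, time = 4
  J3 runs 2 units, time = 6
  J1 runs 2 units, time = 8
  J2 runs 2 units, time = 10
  J3 runs 2 units, time = 12
  J1 runs 2 units, time = 14
  J3 runs 2 units, time = 16
  J1 runs 2 units, time = 18
  J3 runs 1 units, time = 19
Finish times: [18, 10, 19]
Average turnaround = 47/3 = 15.6667

15.6667


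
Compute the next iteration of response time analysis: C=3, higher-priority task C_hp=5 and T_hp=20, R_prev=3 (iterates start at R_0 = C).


R_next = C + ceil(R_prev / T_hp) * C_hp
ceil(3 / 20) = ceil(0.15) = 1
Interference = 1 * 5 = 5
R_next = 3 + 5 = 8

8


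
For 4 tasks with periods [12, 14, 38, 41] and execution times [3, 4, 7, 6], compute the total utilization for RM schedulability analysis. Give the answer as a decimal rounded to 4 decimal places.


Compute individual utilizations (exact fractions):
  Task 1: C/T = 3/12 = 1/4 (approx. 0.25)
  Task 2: C/T = 4/14 = 2/7 (approx. 0.2857)
  Task 3: C/T = 7/38 (approx. 0.1842)
  Task 4: C/T = 6/41 (approx. 0.1463)
Total utilization U = 1/4 + 2/7 + 7/38 + 6/41 = 18895/21812
Rounded to 4 decimal places: U = 0.8663
RM (Liu & Layland) bound for 4 tasks = 0.756828; compare with U = 18895/21812 (approx. 0.866266)
bound < U <= 1, so the RM sufficient condition is not met (inconclusive; an exact test such as response-time analysis is needed).

0.8663


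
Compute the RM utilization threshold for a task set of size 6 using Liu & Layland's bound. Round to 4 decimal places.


Compute 2^(1/6) = 1.1224620483
Subtract 1: 1.1224620483 - 1 = 0.1224620483
Multiply by n: 6 * 0.1224620483 = 0.7347722898
Round to 4 dp: 0.7348

0.7348


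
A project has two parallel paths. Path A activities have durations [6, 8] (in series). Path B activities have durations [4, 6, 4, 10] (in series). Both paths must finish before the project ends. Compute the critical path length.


Path A total = 6 + 8 = 14
Path B total = 4 + 6 + 4 + 10 = 24
Critical path = longest path = max(14, 24) = 24

24


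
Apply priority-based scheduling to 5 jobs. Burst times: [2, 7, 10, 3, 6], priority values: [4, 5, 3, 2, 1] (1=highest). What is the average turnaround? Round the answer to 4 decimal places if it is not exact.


Sort by priority (ascending = highest first):
Order: [(1, 6), (2, 3), (3, 10), (4, 2), (5, 7)]
Completion times:
  Priority 1, burst=6, C=6
  Priority 2, burst=3, C=9
  Priority 3, burst=10, C=19
  Priority 4, burst=2, C=21
  Priority 5, burst=7, C=28
Average turnaround = 83/5 = 16.6

16.6


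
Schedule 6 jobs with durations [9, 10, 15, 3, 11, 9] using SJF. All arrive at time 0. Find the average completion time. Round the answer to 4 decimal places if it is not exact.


SJF order (ascending): [3, 9, 9, 10, 11, 15]
Completion times:
  Job 1: burst=3, C=3
  Job 2: burst=9, C=12
  Job 3: burst=9, C=21
  Job 4: burst=10, C=31
  Job 5: burst=11, C=42
  Job 6: burst=15, C=57
Average completion = 166/6 = 27.6667

27.6667


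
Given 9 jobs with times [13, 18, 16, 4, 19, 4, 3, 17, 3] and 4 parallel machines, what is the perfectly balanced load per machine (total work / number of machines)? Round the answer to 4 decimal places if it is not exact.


Total processing time = 13 + 18 + 16 + 4 + 19 + 4 + 3 + 17 + 3 = 97
Number of machines = 4
Ideal balanced load = 97 / 4 = 24.25

24.25


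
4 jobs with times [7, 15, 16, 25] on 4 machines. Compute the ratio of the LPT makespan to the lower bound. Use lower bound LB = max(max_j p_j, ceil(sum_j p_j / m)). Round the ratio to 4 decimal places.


LPT order: [25, 16, 15, 7]
Machine loads after assignment: [25, 16, 15, 7]
LPT makespan = 25
Lower bound = max(max_job, ceil(total/4)) = max(25, 16) = 25
Ratio = 25 / 25 = 1.0

1.0


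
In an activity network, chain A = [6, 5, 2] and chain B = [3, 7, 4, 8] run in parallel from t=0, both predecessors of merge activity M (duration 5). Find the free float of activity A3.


ES(A3) = sum of predecessors on chain A = 11
EF(A3) = ES + duration = 11 + 2 = 13
Successor of A3 is M. ES(M) = max(sum(A), sum(B)) = max(13, 22) = 22
Free float = ES(successor) - EF(current) = 22 - 13 = 9

9


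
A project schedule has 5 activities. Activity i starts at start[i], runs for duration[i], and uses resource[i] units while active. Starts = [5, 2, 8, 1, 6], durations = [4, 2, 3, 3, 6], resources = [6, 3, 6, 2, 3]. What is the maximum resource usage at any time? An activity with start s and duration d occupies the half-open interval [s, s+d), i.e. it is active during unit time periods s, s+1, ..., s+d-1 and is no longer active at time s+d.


Each activity i is active on [start_i, start_i + duration_i).
Compute total resource usage per time slot:
  t=0: active resources = [], total = 0
  t=1: active resources = [2], total = 2
  t=2: active resources = [3, 2], total = 5
  t=3: active resources = [3, 2], total = 5
  t=4: active resources = [], total = 0
  t=5: active resources = [6], total = 6
  t=6: active resources = [6, 3], total = 9
  t=7: active resources = [6, 3], total = 9
  t=8: active resources = [6, 6, 3], total = 15
  t=9: active resources = [6, 3], total = 9
  t=10: active resources = [6, 3], total = 9
  t=11: active resources = [3], total = 3
Peak resource demand = 15

15


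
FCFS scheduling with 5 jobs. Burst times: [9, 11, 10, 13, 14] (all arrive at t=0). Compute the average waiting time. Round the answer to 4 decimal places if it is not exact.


FCFS order (as given): [9, 11, 10, 13, 14]
Waiting times:
  Job 1: wait = 0
  Job 2: wait = 9
  Job 3: wait = 20
  Job 4: wait = 30
  Job 5: wait = 43
Sum of waiting times = 102
Average waiting time = 102/5 = 20.4

20.4


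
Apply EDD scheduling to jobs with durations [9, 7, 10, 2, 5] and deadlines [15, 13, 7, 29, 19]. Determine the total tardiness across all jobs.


Sort by due date (EDD order): [(10, 7), (7, 13), (9, 15), (5, 19), (2, 29)]
Compute completion times and tardiness:
  Job 1: p=10, d=7, C=10, tardiness=max(0,10-7)=3
  Job 2: p=7, d=13, C=17, tardiness=max(0,17-13)=4
  Job 3: p=9, d=15, C=26, tardiness=max(0,26-15)=11
  Job 4: p=5, d=19, C=31, tardiness=max(0,31-19)=12
  Job 5: p=2, d=29, C=33, tardiness=max(0,33-29)=4
Total tardiness = 34

34


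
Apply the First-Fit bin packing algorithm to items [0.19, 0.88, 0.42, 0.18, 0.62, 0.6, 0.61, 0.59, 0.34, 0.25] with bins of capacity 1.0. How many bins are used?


Place items sequentially using First-Fit:
  Item 0.19 -> new Bin 1
  Item 0.88 -> new Bin 2
  Item 0.42 -> Bin 1 (now 0.61)
  Item 0.18 -> Bin 1 (now 0.79)
  Item 0.62 -> new Bin 3
  Item 0.6 -> new Bin 4
  Item 0.61 -> new Bin 5
  Item 0.59 -> new Bin 6
  Item 0.34 -> Bin 3 (now 0.96)
  Item 0.25 -> Bin 4 (now 0.85)
Total bins used = 6

6


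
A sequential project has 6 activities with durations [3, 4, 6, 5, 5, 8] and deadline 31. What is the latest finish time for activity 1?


LF(activity 1) = deadline - sum of successor durations
Successors: activities 2 through 6 with durations [4, 6, 5, 5, 8]
Sum of successor durations = 28
LF = 31 - 28 = 3

3


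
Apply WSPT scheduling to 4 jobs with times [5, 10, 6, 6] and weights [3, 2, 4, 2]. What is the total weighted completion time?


Compute p/w ratios and sort ascending (WSPT): [(6, 4), (5, 3), (6, 2), (10, 2)]
Compute weighted completion times:
  Job (p=6,w=4): C=6, w*C=4*6=24
  Job (p=5,w=3): C=11, w*C=3*11=33
  Job (p=6,w=2): C=17, w*C=2*17=34
  Job (p=10,w=2): C=27, w*C=2*27=54
Total weighted completion time = 145

145


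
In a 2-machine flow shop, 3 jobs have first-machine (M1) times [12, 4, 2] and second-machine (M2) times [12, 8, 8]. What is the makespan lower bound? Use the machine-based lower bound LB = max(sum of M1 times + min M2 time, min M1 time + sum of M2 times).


LB1 = sum(M1 times) + min(M2 times) = 18 + 8 = 26
LB2 = min(M1 times) + sum(M2 times) = 2 + 28 = 30
Lower bound = max(LB1, LB2) = max(26, 30) = 30

30


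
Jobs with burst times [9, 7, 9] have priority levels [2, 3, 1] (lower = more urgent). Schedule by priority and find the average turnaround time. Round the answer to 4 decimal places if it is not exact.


Sort by priority (ascending = highest first):
Order: [(1, 9), (2, 9), (3, 7)]
Completion times:
  Priority 1, burst=9, C=9
  Priority 2, burst=9, C=18
  Priority 3, burst=7, C=25
Average turnaround = 52/3 = 17.3333

17.3333


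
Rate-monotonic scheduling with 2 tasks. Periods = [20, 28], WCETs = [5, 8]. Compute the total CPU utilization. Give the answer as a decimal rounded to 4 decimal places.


Compute individual utilizations (exact fractions):
  Task 1: C/T = 5/20 = 1/4 (approx. 0.25)
  Task 2: C/T = 8/28 = 2/7 (approx. 0.2857)
Total utilization U = 1/4 + 2/7 = 15/28
Rounded to 4 decimal places: U = 0.5357
RM (Liu & Layland) bound for 2 tasks = 0.828427; compare with U = 15/28 (approx. 0.535714)
U <= bound, so schedulable by RM sufficient condition.

0.5357


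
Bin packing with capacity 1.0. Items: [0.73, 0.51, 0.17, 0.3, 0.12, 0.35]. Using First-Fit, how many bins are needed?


Place items sequentially using First-Fit:
  Item 0.73 -> new Bin 1
  Item 0.51 -> new Bin 2
  Item 0.17 -> Bin 1 (now 0.9)
  Item 0.3 -> Bin 2 (now 0.81)
  Item 0.12 -> Bin 2 (now 0.93)
  Item 0.35 -> new Bin 3
Total bins used = 3

3


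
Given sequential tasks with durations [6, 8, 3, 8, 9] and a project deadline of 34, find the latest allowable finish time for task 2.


LF(activity 2) = deadline - sum of successor durations
Successors: activities 3 through 5 with durations [3, 8, 9]
Sum of successor durations = 20
LF = 34 - 20 = 14

14


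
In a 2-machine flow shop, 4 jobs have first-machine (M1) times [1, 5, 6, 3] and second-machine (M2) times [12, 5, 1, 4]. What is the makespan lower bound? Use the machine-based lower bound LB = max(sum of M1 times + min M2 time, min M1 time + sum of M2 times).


LB1 = sum(M1 times) + min(M2 times) = 15 + 1 = 16
LB2 = min(M1 times) + sum(M2 times) = 1 + 22 = 23
Lower bound = max(LB1, LB2) = max(16, 23) = 23

23


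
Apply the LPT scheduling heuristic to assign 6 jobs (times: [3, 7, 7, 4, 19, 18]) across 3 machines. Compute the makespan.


Sort jobs in decreasing order (LPT): [19, 18, 7, 7, 4, 3]
Assign each job to the least loaded machine:
  Machine 1: jobs [19], load = 19
  Machine 2: jobs [18, 3], load = 21
  Machine 3: jobs [7, 7, 4], load = 18
Makespan = max load = 21

21


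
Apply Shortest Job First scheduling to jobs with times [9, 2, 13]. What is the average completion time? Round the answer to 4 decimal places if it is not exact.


SJF order (ascending): [2, 9, 13]
Completion times:
  Job 1: burst=2, C=2
  Job 2: burst=9, C=11
  Job 3: burst=13, C=24
Average completion = 37/3 = 12.3333

12.3333


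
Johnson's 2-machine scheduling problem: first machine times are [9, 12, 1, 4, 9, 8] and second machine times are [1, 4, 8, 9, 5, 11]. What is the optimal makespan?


Apply Johnson's rule:
  Group 1 (a <= b): [(3, 1, 8), (4, 4, 9), (6, 8, 11)]
  Group 2 (a > b): [(5, 9, 5), (2, 12, 4), (1, 9, 1)]
Optimal job order: [3, 4, 6, 5, 2, 1]
Schedule:
  Job 3: M1 done at 1, M2 done at 9
  Job 4: M1 done at 5, M2 done at 18
  Job 6: M1 done at 13, M2 done at 29
  Job 5: M1 done at 22, M2 done at 34
  Job 2: M1 done at 34, M2 done at 38
  Job 1: M1 done at 43, M2 done at 44
Makespan = 44

44


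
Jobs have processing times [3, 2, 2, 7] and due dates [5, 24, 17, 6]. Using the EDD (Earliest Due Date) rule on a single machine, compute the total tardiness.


Sort by due date (EDD order): [(3, 5), (7, 6), (2, 17), (2, 24)]
Compute completion times and tardiness:
  Job 1: p=3, d=5, C=3, tardiness=max(0,3-5)=0
  Job 2: p=7, d=6, C=10, tardiness=max(0,10-6)=4
  Job 3: p=2, d=17, C=12, tardiness=max(0,12-17)=0
  Job 4: p=2, d=24, C=14, tardiness=max(0,14-24)=0
Total tardiness = 4

4


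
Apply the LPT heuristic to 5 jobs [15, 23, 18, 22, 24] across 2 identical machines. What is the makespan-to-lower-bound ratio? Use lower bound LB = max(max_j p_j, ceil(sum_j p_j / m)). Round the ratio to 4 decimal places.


LPT order: [24, 23, 22, 18, 15]
Machine loads after assignment: [57, 45]
LPT makespan = 57
Lower bound = max(max_job, ceil(total/2)) = max(24, 51) = 51
Ratio = 57 / 51 = 1.1176

1.1176


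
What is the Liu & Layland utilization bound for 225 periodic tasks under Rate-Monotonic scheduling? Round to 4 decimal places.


Compute 2^(1/225) = 1.0030854042
Subtract 1: 1.0030854042 - 1 = 0.0030854042
Multiply by n: 225 * 0.0030854042 = 0.6942159450
Round to 4 dp: 0.6942

0.6942


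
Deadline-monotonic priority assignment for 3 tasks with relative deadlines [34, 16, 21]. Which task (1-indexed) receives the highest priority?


Sort tasks by relative deadline (ascending):
  Task 2: deadline = 16
  Task 3: deadline = 21
  Task 1: deadline = 34
Priority order (highest first): [2, 3, 1]
Highest priority task = 2

2


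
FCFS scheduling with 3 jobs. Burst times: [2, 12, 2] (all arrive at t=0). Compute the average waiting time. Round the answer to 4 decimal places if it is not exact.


FCFS order (as given): [2, 12, 2]
Waiting times:
  Job 1: wait = 0
  Job 2: wait = 2
  Job 3: wait = 14
Sum of waiting times = 16
Average waiting time = 16/3 = 5.3333

5.3333


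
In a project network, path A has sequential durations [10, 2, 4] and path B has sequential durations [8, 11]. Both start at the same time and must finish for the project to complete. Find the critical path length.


Path A total = 10 + 2 + 4 = 16
Path B total = 8 + 11 = 19
Critical path = longest path = max(16, 19) = 19

19


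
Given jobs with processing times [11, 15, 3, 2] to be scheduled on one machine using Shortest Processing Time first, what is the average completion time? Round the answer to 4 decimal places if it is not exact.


Sort jobs by processing time (SPT order): [2, 3, 11, 15]
Compute completion times sequentially:
  Job 1: processing = 2, completes at 2
  Job 2: processing = 3, completes at 5
  Job 3: processing = 11, completes at 16
  Job 4: processing = 15, completes at 31
Sum of completion times = 54
Average completion time = 54/4 = 13.5

13.5


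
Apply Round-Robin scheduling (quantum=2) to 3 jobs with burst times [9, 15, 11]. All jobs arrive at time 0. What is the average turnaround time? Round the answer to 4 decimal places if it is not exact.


Time quantum = 2
Execution trace:
  J1 runs 2 units, time = 2
  J2 runs 2 units, time = 4
  J3 runs 2 units, time = 6
  J1 runs 2 units, time = 8
  J2 runs 2 units, time = 10
  J3 runs 2 units, time = 12
  J1 runs 2 units, time = 14
  J2 runs 2 units, time = 16
  J3 runs 2 units, time = 18
  J1 runs 2 units, time = 20
  J2 runs 2 units, time = 22
  J3 runs 2 units, time = 24
  J1 runs 1 units, time = 25
  J2 runs 2 units, time = 27
  J3 runs 2 units, time = 29
  J2 runs 2 units, time = 31
  J3 runs 1 units, time = 32
  J2 runs 2 units, time = 34
  J2 runs 1 units, time = 35
Finish times: [25, 35, 32]
Average turnaround = 92/3 = 30.6667

30.6667


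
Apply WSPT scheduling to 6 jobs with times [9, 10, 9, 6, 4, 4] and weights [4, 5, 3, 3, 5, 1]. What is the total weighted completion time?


Compute p/w ratios and sort ascending (WSPT): [(4, 5), (10, 5), (6, 3), (9, 4), (9, 3), (4, 1)]
Compute weighted completion times:
  Job (p=4,w=5): C=4, w*C=5*4=20
  Job (p=10,w=5): C=14, w*C=5*14=70
  Job (p=6,w=3): C=20, w*C=3*20=60
  Job (p=9,w=4): C=29, w*C=4*29=116
  Job (p=9,w=3): C=38, w*C=3*38=114
  Job (p=4,w=1): C=42, w*C=1*42=42
Total weighted completion time = 422

422


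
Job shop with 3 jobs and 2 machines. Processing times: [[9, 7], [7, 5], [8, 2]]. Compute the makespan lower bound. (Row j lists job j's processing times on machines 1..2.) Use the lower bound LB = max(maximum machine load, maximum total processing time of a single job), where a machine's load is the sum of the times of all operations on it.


Machine loads:
  Machine 1: 9 + 7 + 8 = 24
  Machine 2: 7 + 5 + 2 = 14
Max machine load = 24
Job totals:
  Job 1: 16
  Job 2: 12
  Job 3: 10
Max job total = 16
Lower bound = max(24, 16) = 24

24


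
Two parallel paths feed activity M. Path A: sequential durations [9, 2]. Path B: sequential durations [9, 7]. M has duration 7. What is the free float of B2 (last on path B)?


ES(B2) = sum of predecessors on chain B = 9
EF(B2) = ES + duration = 9 + 7 = 16
Successor of B2 is M. ES(M) = max(sum(A), sum(B)) = max(11, 16) = 16
Free float = ES(successor) - EF(current) = 16 - 16 = 0

0


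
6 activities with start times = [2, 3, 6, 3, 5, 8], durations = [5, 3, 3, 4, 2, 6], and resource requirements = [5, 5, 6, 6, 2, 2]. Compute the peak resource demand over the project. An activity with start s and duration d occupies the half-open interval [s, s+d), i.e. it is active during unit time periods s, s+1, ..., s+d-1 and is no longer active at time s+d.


Each activity i is active on [start_i, start_i + duration_i).
Compute total resource usage per time slot:
  t=0: active resources = [], total = 0
  t=1: active resources = [], total = 0
  t=2: active resources = [5], total = 5
  t=3: active resources = [5, 5, 6], total = 16
  t=4: active resources = [5, 5, 6], total = 16
  t=5: active resources = [5, 5, 6, 2], total = 18
  t=6: active resources = [5, 6, 6, 2], total = 19
  t=7: active resources = [6], total = 6
  t=8: active resources = [6, 2], total = 8
  t=9: active resources = [2], total = 2
  t=10: active resources = [2], total = 2
  t=11: active resources = [2], total = 2
  t=12: active resources = [2], total = 2
  t=13: active resources = [2], total = 2
Peak resource demand = 19

19


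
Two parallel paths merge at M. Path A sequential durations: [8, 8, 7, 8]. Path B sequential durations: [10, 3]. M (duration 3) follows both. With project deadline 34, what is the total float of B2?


Forward pass: ES(B2) = sum of predecessors on chain B = 10
EF = ES + duration = 10 + 3 = 13
Backward pass: LF(M) = deadline = 34; LS(M) = 34 - 3 = 31
LF(B2) = LS(M) - sum(successors on chain B) = 31 - 0 = 31
LS = LF - duration = 31 - 3 = 28
Total float = LS - ES = 28 - 10 = 18

18


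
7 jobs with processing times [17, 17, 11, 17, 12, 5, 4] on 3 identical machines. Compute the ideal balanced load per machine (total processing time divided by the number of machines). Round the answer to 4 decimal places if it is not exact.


Total processing time = 17 + 17 + 11 + 17 + 12 + 5 + 4 = 83
Number of machines = 3
Ideal balanced load = 83 / 3 = 27.6667

27.6667


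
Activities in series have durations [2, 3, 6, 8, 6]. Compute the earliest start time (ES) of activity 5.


Activity 5 starts after activities 1 through 4 complete.
Predecessor durations: [2, 3, 6, 8]
ES = 2 + 3 + 6 + 8 = 19

19


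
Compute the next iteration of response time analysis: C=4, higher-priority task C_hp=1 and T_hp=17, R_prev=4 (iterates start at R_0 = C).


R_next = C + ceil(R_prev / T_hp) * C_hp
ceil(4 / 17) = ceil(0.2353) = 1
Interference = 1 * 1 = 1
R_next = 4 + 1 = 5

5


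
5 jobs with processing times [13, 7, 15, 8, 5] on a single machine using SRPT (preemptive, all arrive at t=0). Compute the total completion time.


Since all jobs arrive at t=0, SRPT equals SPT ordering.
SPT order: [5, 7, 8, 13, 15]
Completion times:
  Job 1: p=5, C=5
  Job 2: p=7, C=12
  Job 3: p=8, C=20
  Job 4: p=13, C=33
  Job 5: p=15, C=48
Total completion time = 5 + 12 + 20 + 33 + 48 = 118

118


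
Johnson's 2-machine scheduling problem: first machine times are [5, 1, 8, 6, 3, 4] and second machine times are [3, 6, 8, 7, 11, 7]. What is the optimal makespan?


Apply Johnson's rule:
  Group 1 (a <= b): [(2, 1, 6), (5, 3, 11), (6, 4, 7), (4, 6, 7), (3, 8, 8)]
  Group 2 (a > b): [(1, 5, 3)]
Optimal job order: [2, 5, 6, 4, 3, 1]
Schedule:
  Job 2: M1 done at 1, M2 done at 7
  Job 5: M1 done at 4, M2 done at 18
  Job 6: M1 done at 8, M2 done at 25
  Job 4: M1 done at 14, M2 done at 32
  Job 3: M1 done at 22, M2 done at 40
  Job 1: M1 done at 27, M2 done at 43
Makespan = 43

43


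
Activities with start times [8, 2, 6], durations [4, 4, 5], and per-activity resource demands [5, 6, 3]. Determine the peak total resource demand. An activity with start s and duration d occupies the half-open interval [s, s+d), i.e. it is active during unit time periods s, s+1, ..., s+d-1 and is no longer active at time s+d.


Each activity i is active on [start_i, start_i + duration_i).
Compute total resource usage per time slot:
  t=0: active resources = [], total = 0
  t=1: active resources = [], total = 0
  t=2: active resources = [6], total = 6
  t=3: active resources = [6], total = 6
  t=4: active resources = [6], total = 6
  t=5: active resources = [6], total = 6
  t=6: active resources = [3], total = 3
  t=7: active resources = [3], total = 3
  t=8: active resources = [5, 3], total = 8
  t=9: active resources = [5, 3], total = 8
  t=10: active resources = [5, 3], total = 8
  t=11: active resources = [5], total = 5
Peak resource demand = 8

8


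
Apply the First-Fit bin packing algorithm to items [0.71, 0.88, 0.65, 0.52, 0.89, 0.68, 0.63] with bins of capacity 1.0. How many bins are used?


Place items sequentially using First-Fit:
  Item 0.71 -> new Bin 1
  Item 0.88 -> new Bin 2
  Item 0.65 -> new Bin 3
  Item 0.52 -> new Bin 4
  Item 0.89 -> new Bin 5
  Item 0.68 -> new Bin 6
  Item 0.63 -> new Bin 7
Total bins used = 7

7


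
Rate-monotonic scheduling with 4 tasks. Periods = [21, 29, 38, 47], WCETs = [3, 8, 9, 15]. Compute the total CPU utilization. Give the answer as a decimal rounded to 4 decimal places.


Compute individual utilizations (exact fractions):
  Task 1: C/T = 3/21 = 1/7 (approx. 0.1429)
  Task 2: C/T = 8/29 (approx. 0.2759)
  Task 3: C/T = 9/38 (approx. 0.2368)
  Task 4: C/T = 15/47 (approx. 0.3191)
Total utilization U = 1/7 + 8/29 + 9/38 + 15/47 = 353389/362558
Rounded to 4 decimal places: U = 0.9747
RM (Liu & Layland) bound for 4 tasks = 0.756828; compare with U = 353389/362558 (approx. 0.974710)
bound < U <= 1, so the RM sufficient condition is not met (inconclusive; an exact test such as response-time analysis is needed).

0.9747


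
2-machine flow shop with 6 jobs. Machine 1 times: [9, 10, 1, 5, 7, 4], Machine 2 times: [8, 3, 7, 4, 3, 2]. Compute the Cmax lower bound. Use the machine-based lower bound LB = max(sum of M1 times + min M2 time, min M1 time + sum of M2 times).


LB1 = sum(M1 times) + min(M2 times) = 36 + 2 = 38
LB2 = min(M1 times) + sum(M2 times) = 1 + 27 = 28
Lower bound = max(LB1, LB2) = max(38, 28) = 38

38


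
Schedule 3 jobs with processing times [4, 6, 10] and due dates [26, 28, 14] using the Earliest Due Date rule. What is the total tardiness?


Sort by due date (EDD order): [(10, 14), (4, 26), (6, 28)]
Compute completion times and tardiness:
  Job 1: p=10, d=14, C=10, tardiness=max(0,10-14)=0
  Job 2: p=4, d=26, C=14, tardiness=max(0,14-26)=0
  Job 3: p=6, d=28, C=20, tardiness=max(0,20-28)=0
Total tardiness = 0

0


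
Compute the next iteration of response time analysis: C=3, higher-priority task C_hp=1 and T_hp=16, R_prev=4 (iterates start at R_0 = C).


R_next = C + ceil(R_prev / T_hp) * C_hp
ceil(4 / 16) = ceil(0.25) = 1
Interference = 1 * 1 = 1
R_next = 3 + 1 = 4
R_next = R_prev, so the iteration has converged (response time = 4).

4


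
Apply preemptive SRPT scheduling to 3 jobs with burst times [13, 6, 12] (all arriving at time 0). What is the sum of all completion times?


Since all jobs arrive at t=0, SRPT equals SPT ordering.
SPT order: [6, 12, 13]
Completion times:
  Job 1: p=6, C=6
  Job 2: p=12, C=18
  Job 3: p=13, C=31
Total completion time = 6 + 18 + 31 = 55

55


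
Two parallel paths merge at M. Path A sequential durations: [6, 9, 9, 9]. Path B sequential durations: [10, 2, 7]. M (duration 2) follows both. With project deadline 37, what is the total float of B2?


Forward pass: ES(B2) = sum of predecessors on chain B = 10
EF = ES + duration = 10 + 2 = 12
Backward pass: LF(M) = deadline = 37; LS(M) = 37 - 2 = 35
LF(B2) = LS(M) - sum(successors on chain B) = 35 - 7 = 28
LS = LF - duration = 28 - 2 = 26
Total float = LS - ES = 26 - 10 = 16

16


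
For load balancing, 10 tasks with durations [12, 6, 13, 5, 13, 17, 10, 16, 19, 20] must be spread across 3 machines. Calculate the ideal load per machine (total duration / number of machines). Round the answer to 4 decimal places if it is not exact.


Total processing time = 12 + 6 + 13 + 5 + 13 + 17 + 10 + 16 + 19 + 20 = 131
Number of machines = 3
Ideal balanced load = 131 / 3 = 43.6667

43.6667


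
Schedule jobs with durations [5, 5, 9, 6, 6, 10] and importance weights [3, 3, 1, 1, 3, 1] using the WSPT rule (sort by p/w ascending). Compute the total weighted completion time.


Compute p/w ratios and sort ascending (WSPT): [(5, 3), (5, 3), (6, 3), (6, 1), (9, 1), (10, 1)]
Compute weighted completion times:
  Job (p=5,w=3): C=5, w*C=3*5=15
  Job (p=5,w=3): C=10, w*C=3*10=30
  Job (p=6,w=3): C=16, w*C=3*16=48
  Job (p=6,w=1): C=22, w*C=1*22=22
  Job (p=9,w=1): C=31, w*C=1*31=31
  Job (p=10,w=1): C=41, w*C=1*41=41
Total weighted completion time = 187

187
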